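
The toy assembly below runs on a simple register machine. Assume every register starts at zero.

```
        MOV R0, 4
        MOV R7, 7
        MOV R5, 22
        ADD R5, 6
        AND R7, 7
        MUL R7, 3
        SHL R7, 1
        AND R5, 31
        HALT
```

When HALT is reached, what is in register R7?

MOV R0, 4 → R0=4
MOV R7, 7 → R7=7
MOV R5, 22 → R5=22
ADD R5, 6 → R5=22+6=28
AND R7, 7 → R7=7&7=7
MUL R7, 3 → R7=7*3=21
SHL R7, 1 → R7=21<<1=42
AND R5, 31 → R5=28&31=28
halt.

42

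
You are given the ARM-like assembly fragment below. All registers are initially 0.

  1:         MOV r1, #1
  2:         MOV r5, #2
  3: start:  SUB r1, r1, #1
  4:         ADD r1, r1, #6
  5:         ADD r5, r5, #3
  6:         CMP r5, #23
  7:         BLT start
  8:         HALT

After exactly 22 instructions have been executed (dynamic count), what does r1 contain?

MOV r1, #1 → r1=1
MOV r5, #2 → r5=2
SUB r1, r1, #1 → r1=1-1=0
ADD r1, r1, #6 → r1=0+6=6
ADD r5, r5, #3 → r5=2+3=5
CMP r5, #23  (cmp 5,23)
BLT start: taken
SUB r1, r1, #1 → r1=6-1=5
ADD r1, r1, #6 → r1=5+6=11
ADD r5, r5, #3 → r5=5+3=8
CMP r5, #23  (cmp 8,23)
BLT start: taken
SUB r1, r1, #1 → r1=11-1=10
ADD r1, r1, #6 → r1=10+6=16
ADD r5, r5, #3 → r5=8+3=11
CMP r5, #23  (cmp 11,23)
BLT start: taken
SUB r1, r1, #1 → r1=16-1=15
ADD r1, r1, #6 → r1=15+6=21
ADD r5, r5, #3 → r5=11+3=14
CMP r5, #23  (cmp 14,23)
BLT start: taken
After step 22: r1 = 21.

21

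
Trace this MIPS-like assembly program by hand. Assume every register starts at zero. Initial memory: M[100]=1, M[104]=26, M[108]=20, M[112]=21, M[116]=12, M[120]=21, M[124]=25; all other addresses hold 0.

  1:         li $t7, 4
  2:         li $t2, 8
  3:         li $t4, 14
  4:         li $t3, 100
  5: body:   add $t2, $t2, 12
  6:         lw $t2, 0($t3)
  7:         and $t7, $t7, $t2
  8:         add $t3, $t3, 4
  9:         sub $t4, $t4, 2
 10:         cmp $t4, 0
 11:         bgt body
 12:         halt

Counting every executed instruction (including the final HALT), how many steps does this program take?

after li $t7, 4: $t7=4
after li $t2, 8: $t2=8
after li $t4, 14: $t4=14
after li $t3, 100: $t3=100
after add $t2, $t2, 12: $t2=8+12=20
after lw $t2, 0($t3): $t2=M[100]=1
after and $t7, $t7, $t2: $t7=4&1=0
after add $t3, $t3, 4: $t3=100+4=104
after sub $t4, $t4, 2: $t4=14-2=12
cmp $t4, 0  (cmp 12,0)
bgt body: taken
after add $t2, $t2, 12: $t2=1+12=13
after lw $t2, 0($t3): $t2=M[104]=26
after and $t7, $t7, $t2: $t7=0&26=0
after add $t3, $t3, 4: $t3=104+4=108
after sub $t4, $t4, 2: $t4=12-2=10
cmp $t4, 0  (cmp 10,0)
bgt body: taken
after add $t2, $t2, 12: $t2=26+12=38
after lw $t2, 0($t3): $t2=M[108]=20
after and $t7, $t7, $t2: $t7=0&20=0
after add $t3, $t3, 4: $t3=108+4=112
after sub $t4, $t4, 2: $t4=10-2=8
cmp $t4, 0  (cmp 8,0)
bgt body: taken
after add $t2, $t2, 12: $t2=20+12=32
after lw $t2, 0($t3): $t2=M[112]=21
after and $t7, $t7, $t2: $t7=0&21=0
after add $t3, $t3, 4: $t3=112+4=116
after sub $t4, $t4, 2: $t4=8-2=6
cmp $t4, 0  (cmp 6,0)
bgt body: taken
after add $t2, $t2, 12: $t2=21+12=33
after lw $t2, 0($t3): $t2=M[116]=12
after and $t7, $t7, $t2: $t7=0&12=0
after add $t3, $t3, 4: $t3=116+4=120
after sub $t4, $t4, 2: $t4=6-2=4
cmp $t4, 0  (cmp 4,0)
bgt body: taken
after add $t2, $t2, 12: $t2=12+12=24
after lw $t2, 0($t3): $t2=M[120]=21
after and $t7, $t7, $t2: $t7=0&21=0
after add $t3, $t3, 4: $t3=120+4=124
after sub $t4, $t4, 2: $t4=4-2=2
cmp $t4, 0  (cmp 2,0)
bgt body: taken
after add $t2, $t2, 12: $t2=21+12=33
after lw $t2, 0($t3): $t2=M[124]=25
after and $t7, $t7, $t2: $t7=0&25=0
after add $t3, $t3, 4: $t3=124+4=128
after sub $t4, $t4, 2: $t4=2-2=0
cmp $t4, 0  (cmp 0,0)
bgt body: not taken
halt.
Total executed instructions: 54.

54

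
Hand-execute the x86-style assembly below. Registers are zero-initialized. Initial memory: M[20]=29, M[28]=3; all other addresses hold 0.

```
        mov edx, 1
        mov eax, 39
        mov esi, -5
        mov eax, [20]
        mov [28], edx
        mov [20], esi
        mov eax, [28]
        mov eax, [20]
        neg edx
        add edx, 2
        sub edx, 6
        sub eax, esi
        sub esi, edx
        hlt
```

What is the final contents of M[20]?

edx=1
eax=39
esi=-5
eax=M[20]=29
mov [28], edx → M[28]=1
mov [20], esi → M[20]=-5
eax=M[28]=1
eax=M[20]=-5
edx=-(1)=-1
edx=(-1)+2=1
edx=1-6=-5
eax=(-5)-(-5)=0
esi=(-5)-(-5)=0
halt.

-5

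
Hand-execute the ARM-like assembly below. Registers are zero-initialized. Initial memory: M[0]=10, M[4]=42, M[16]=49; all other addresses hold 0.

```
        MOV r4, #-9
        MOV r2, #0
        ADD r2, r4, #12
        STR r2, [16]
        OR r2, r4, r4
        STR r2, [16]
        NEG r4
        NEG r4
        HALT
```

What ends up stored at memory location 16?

-9

after MOV r4, #-9: r4=-9
after MOV r2, #0: r2=0
after ADD r2, r4, #12: r2=(-9)+12=3
STR r2, [16] → M[16]=3
after OR r2, r4, r4: r2=(-9)|(-9)=-9
STR r2, [16] → M[16]=-9
after NEG r4: r4=-(-9)=9
after NEG r4: r4=-(9)=-9
halt.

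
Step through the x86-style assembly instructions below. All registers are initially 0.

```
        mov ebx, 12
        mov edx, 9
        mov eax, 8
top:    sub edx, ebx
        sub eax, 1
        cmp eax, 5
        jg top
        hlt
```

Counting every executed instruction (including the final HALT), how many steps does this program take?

ebx=12
edx=9
eax=8
edx=9-12=-3
eax=8-1=7
cmp eax, 5  (cmp 7,5)
jg top: taken
edx=(-3)-12=-15
eax=7-1=6
cmp eax, 5  (cmp 6,5)
jg top: taken
edx=(-15)-12=-27
eax=6-1=5
cmp eax, 5  (cmp 5,5)
jg top: not taken
halt.
Total executed instructions: 16.

16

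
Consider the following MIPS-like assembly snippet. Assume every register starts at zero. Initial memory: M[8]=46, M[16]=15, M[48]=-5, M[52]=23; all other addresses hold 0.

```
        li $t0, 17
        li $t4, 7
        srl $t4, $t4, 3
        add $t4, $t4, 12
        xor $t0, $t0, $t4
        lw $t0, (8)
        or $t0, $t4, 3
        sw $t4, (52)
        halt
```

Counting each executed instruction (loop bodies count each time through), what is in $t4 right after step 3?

$t0=17
$t4=7
$t4=7>>3=0
After step 3: $t4 = 0.

0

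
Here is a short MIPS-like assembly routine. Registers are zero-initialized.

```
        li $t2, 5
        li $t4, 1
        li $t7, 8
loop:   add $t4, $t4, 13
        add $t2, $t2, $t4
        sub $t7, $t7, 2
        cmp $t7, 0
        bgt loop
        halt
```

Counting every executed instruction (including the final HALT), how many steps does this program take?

$t2=5
$t4=1
$t7=8
$t4=1+13=14
$t2=5+14=19
$t7=8-2=6
cmp $t7, 0  (cmp 6,0)
bgt loop: taken
$t4=14+13=27
$t2=19+27=46
$t7=6-2=4
cmp $t7, 0  (cmp 4,0)
bgt loop: taken
$t4=27+13=40
$t2=46+40=86
$t7=4-2=2
cmp $t7, 0  (cmp 2,0)
bgt loop: taken
$t4=40+13=53
$t2=86+53=139
$t7=2-2=0
cmp $t7, 0  (cmp 0,0)
bgt loop: not taken
halt.
Total executed instructions: 24.

24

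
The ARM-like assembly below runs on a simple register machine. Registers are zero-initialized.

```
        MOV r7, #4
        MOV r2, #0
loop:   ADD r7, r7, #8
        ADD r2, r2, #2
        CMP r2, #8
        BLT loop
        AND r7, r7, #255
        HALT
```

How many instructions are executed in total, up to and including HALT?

20

MOV r7, #4 → r7=4
MOV r2, #0 → r2=0
ADD r7, r7, #8 → r7=4+8=12
ADD r2, r2, #2 → r2=0+2=2
CMP r2, #8  (cmp 2,8)
BLT loop: taken
ADD r7, r7, #8 → r7=12+8=20
ADD r2, r2, #2 → r2=2+2=4
CMP r2, #8  (cmp 4,8)
BLT loop: taken
ADD r7, r7, #8 → r7=20+8=28
ADD r2, r2, #2 → r2=4+2=6
CMP r2, #8  (cmp 6,8)
BLT loop: taken
ADD r7, r7, #8 → r7=28+8=36
ADD r2, r2, #2 → r2=6+2=8
CMP r2, #8  (cmp 8,8)
BLT loop: not taken
AND r7, r7, #255 → r7=36&255=36
halt.
Total executed instructions: 20.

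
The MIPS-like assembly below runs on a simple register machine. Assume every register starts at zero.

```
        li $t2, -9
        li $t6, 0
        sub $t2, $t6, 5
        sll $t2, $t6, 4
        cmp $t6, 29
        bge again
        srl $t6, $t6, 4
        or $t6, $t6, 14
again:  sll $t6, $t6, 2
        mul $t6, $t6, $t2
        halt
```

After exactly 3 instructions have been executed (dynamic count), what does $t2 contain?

-5

after li $t2, -9: $t2=-9
after li $t6, 0: $t6=0
after sub $t2, $t6, 5: $t2=0-5=-5
After step 3: $t2 = -5.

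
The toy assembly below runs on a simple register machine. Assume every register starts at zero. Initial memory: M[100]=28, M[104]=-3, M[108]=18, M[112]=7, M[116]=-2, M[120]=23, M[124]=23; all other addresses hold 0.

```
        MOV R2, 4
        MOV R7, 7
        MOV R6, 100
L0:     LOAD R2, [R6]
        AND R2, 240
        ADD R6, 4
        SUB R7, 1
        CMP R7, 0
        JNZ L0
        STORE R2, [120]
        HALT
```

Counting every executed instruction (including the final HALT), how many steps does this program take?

47

after MOV R2, 4: R2=4
after MOV R7, 7: R7=7
after MOV R6, 100: R6=100
after LOAD R2, [R6]: R2=M[100]=28
after AND R2, 240: R2=28&240=16
after ADD R6, 4: R6=100+4=104
after SUB R7, 1: R7=7-1=6
CMP R7, 0  (cmp 6,0)
JNZ L0: taken
after LOAD R2, [R6]: R2=M[104]=-3
after AND R2, 240: R2=(-3)&240=240
after ADD R6, 4: R6=104+4=108
after SUB R7, 1: R7=6-1=5
CMP R7, 0  (cmp 5,0)
JNZ L0: taken
after LOAD R2, [R6]: R2=M[108]=18
after AND R2, 240: R2=18&240=16
after ADD R6, 4: R6=108+4=112
after SUB R7, 1: R7=5-1=4
CMP R7, 0  (cmp 4,0)
JNZ L0: taken
after LOAD R2, [R6]: R2=M[112]=7
after AND R2, 240: R2=7&240=0
after ADD R6, 4: R6=112+4=116
after SUB R7, 1: R7=4-1=3
CMP R7, 0  (cmp 3,0)
JNZ L0: taken
after LOAD R2, [R6]: R2=M[116]=-2
after AND R2, 240: R2=(-2)&240=240
after ADD R6, 4: R6=116+4=120
after SUB R7, 1: R7=3-1=2
CMP R7, 0  (cmp 2,0)
JNZ L0: taken
after LOAD R2, [R6]: R2=M[120]=23
after AND R2, 240: R2=23&240=16
after ADD R6, 4: R6=120+4=124
after SUB R7, 1: R7=2-1=1
CMP R7, 0  (cmp 1,0)
JNZ L0: taken
after LOAD R2, [R6]: R2=M[124]=23
after AND R2, 240: R2=23&240=16
after ADD R6, 4: R6=124+4=128
after SUB R7, 1: R7=1-1=0
CMP R7, 0  (cmp 0,0)
JNZ L0: not taken
STORE R2, [120] → M[120]=16
halt.
Total executed instructions: 47.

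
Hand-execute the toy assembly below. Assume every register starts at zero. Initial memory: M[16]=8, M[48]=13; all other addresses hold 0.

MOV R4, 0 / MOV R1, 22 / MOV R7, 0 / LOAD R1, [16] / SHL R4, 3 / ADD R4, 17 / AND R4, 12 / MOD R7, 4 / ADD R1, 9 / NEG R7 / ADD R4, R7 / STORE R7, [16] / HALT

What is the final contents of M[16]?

R4=0
R1=22
R7=0
R1=M[16]=8
R4=0<<3=0
R4=0+17=17
R4=17&12=0
R7=0%4=0
R1=8+9=17
R7=-(0)=0
R4=0+0=0
STORE R7, [16] → M[16]=0
halt.

0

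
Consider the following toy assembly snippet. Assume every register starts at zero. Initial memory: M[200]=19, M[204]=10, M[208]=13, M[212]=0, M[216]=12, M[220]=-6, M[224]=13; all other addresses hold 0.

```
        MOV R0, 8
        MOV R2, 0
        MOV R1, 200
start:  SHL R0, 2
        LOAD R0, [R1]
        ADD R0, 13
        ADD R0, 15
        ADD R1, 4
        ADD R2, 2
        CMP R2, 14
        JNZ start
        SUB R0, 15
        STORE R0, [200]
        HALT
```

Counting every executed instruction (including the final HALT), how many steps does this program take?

62

MOV R0, 8 → R0=8
MOV R2, 0 → R2=0
MOV R1, 200 → R1=200
SHL R0, 2 → R0=8<<2=32
LOAD R0, [R1] → R0=M[200]=19
ADD R0, 13 → R0=19+13=32
ADD R0, 15 → R0=32+15=47
ADD R1, 4 → R1=200+4=204
ADD R2, 2 → R2=0+2=2
CMP R2, 14  (cmp 2,14)
JNZ start: taken
SHL R0, 2 → R0=47<<2=188
LOAD R0, [R1] → R0=M[204]=10
ADD R0, 13 → R0=10+13=23
ADD R0, 15 → R0=23+15=38
ADD R1, 4 → R1=204+4=208
ADD R2, 2 → R2=2+2=4
CMP R2, 14  (cmp 4,14)
JNZ start: taken
SHL R0, 2 → R0=38<<2=152
LOAD R0, [R1] → R0=M[208]=13
ADD R0, 13 → R0=13+13=26
ADD R0, 15 → R0=26+15=41
ADD R1, 4 → R1=208+4=212
ADD R2, 2 → R2=4+2=6
CMP R2, 14  (cmp 6,14)
JNZ start: taken
SHL R0, 2 → R0=41<<2=164
LOAD R0, [R1] → R0=M[212]=0
ADD R0, 13 → R0=0+13=13
ADD R0, 15 → R0=13+15=28
ADD R1, 4 → R1=212+4=216
ADD R2, 2 → R2=6+2=8
CMP R2, 14  (cmp 8,14)
JNZ start: taken
SHL R0, 2 → R0=28<<2=112
LOAD R0, [R1] → R0=M[216]=12
ADD R0, 13 → R0=12+13=25
ADD R0, 15 → R0=25+15=40
ADD R1, 4 → R1=216+4=220
ADD R2, 2 → R2=8+2=10
CMP R2, 14  (cmp 10,14)
JNZ start: taken
SHL R0, 2 → R0=40<<2=160
LOAD R0, [R1] → R0=M[220]=-6
ADD R0, 13 → R0=(-6)+13=7
ADD R0, 15 → R0=7+15=22
ADD R1, 4 → R1=220+4=224
ADD R2, 2 → R2=10+2=12
CMP R2, 14  (cmp 12,14)
JNZ start: taken
SHL R0, 2 → R0=22<<2=88
LOAD R0, [R1] → R0=M[224]=13
ADD R0, 13 → R0=13+13=26
ADD R0, 15 → R0=26+15=41
ADD R1, 4 → R1=224+4=228
ADD R2, 2 → R2=12+2=14
CMP R2, 14  (cmp 14,14)
JNZ start: not taken
SUB R0, 15 → R0=41-15=26
STORE R0, [200] → M[200]=26
halt.
Total executed instructions: 62.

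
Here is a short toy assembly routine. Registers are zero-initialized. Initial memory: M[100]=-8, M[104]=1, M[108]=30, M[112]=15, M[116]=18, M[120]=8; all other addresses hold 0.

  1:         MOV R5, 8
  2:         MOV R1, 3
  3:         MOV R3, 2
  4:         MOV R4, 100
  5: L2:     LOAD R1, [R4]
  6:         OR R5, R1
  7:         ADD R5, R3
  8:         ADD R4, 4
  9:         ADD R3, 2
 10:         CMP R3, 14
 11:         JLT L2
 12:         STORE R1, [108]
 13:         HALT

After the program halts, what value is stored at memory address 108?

R5=8
R1=3
R3=2
R4=100
R1=M[100]=-8
R5=8|(-8)=-8
R5=(-8)+2=-6
R4=100+4=104
R3=2+2=4
CMP R3, 14  (cmp 4,14)
JLT L2: taken
R1=M[104]=1
R5=(-6)|1=-5
R5=(-5)+4=-1
R4=104+4=108
R3=4+2=6
CMP R3, 14  (cmp 6,14)
JLT L2: taken
R1=M[108]=30
R5=(-1)|30=-1
R5=(-1)+6=5
R4=108+4=112
R3=6+2=8
CMP R3, 14  (cmp 8,14)
JLT L2: taken
R1=M[112]=15
R5=5|15=15
R5=15+8=23
R4=112+4=116
R3=8+2=10
CMP R3, 14  (cmp 10,14)
JLT L2: taken
R1=M[116]=18
R5=23|18=23
R5=23+10=33
R4=116+4=120
R3=10+2=12
CMP R3, 14  (cmp 12,14)
JLT L2: taken
R1=M[120]=8
R5=33|8=41
R5=41+12=53
R4=120+4=124
R3=12+2=14
CMP R3, 14  (cmp 14,14)
JLT L2: not taken
STORE R1, [108] → M[108]=8
halt.

8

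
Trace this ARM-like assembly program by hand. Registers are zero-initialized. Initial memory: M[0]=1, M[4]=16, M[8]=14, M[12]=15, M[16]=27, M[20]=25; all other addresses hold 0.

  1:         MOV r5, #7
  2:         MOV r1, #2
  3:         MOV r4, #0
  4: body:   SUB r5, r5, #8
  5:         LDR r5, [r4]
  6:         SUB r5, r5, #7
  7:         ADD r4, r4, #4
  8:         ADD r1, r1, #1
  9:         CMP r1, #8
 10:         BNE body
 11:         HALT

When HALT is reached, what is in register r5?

r5=7
r1=2
r4=0
r5=7-8=-1
r5=M[0]=1
r5=1-7=-6
r4=0+4=4
r1=2+1=3
CMP r1, #8  (cmp 3,8)
BNE body: taken
r5=(-6)-8=-14
r5=M[4]=16
r5=16-7=9
r4=4+4=8
r1=3+1=4
CMP r1, #8  (cmp 4,8)
BNE body: taken
r5=9-8=1
r5=M[8]=14
r5=14-7=7
r4=8+4=12
r1=4+1=5
CMP r1, #8  (cmp 5,8)
BNE body: taken
r5=7-8=-1
r5=M[12]=15
r5=15-7=8
r4=12+4=16
r1=5+1=6
CMP r1, #8  (cmp 6,8)
BNE body: taken
r5=8-8=0
r5=M[16]=27
r5=27-7=20
r4=16+4=20
r1=6+1=7
CMP r1, #8  (cmp 7,8)
BNE body: taken
r5=20-8=12
r5=M[20]=25
r5=25-7=18
r4=20+4=24
r1=7+1=8
CMP r1, #8  (cmp 8,8)
BNE body: not taken
halt.

18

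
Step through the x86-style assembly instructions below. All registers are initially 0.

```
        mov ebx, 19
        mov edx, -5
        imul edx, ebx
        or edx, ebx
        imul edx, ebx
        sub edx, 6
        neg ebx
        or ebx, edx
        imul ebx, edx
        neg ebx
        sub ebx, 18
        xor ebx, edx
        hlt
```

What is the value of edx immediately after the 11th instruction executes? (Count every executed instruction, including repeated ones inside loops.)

-1469

after mov ebx, 19: ebx=19
after mov edx, -5: edx=-5
after imul edx, ebx: edx=(-5)*19=-95
after or edx, ebx: edx=(-95)|19=-77
after imul edx, ebx: edx=(-77)*19=-1463
after sub edx, 6: edx=(-1463)-6=-1469
after neg ebx: ebx=-(19)=-19
after or ebx, edx: ebx=(-19)|(-1469)=-17
after imul ebx, edx: ebx=(-17)*(-1469)=24973
after neg ebx: ebx=-(24973)=-24973
after sub ebx, 18: ebx=(-24973)-18=-24991
After step 11: edx = -1469.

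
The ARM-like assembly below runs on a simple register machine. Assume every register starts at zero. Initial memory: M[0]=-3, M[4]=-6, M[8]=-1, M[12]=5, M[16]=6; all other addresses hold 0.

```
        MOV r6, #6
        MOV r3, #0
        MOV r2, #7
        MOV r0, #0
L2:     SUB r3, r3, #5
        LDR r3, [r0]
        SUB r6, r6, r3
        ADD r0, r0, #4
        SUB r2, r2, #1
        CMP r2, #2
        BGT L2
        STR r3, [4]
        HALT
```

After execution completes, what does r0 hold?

20

MOV r6, #6 → r6=6
MOV r3, #0 → r3=0
MOV r2, #7 → r2=7
MOV r0, #0 → r0=0
SUB r3, r3, #5 → r3=0-5=-5
LDR r3, [r0] → r3=M[0]=-3
SUB r6, r6, r3 → r6=6-(-3)=9
ADD r0, r0, #4 → r0=0+4=4
SUB r2, r2, #1 → r2=7-1=6
CMP r2, #2  (cmp 6,2)
BGT L2: taken
SUB r3, r3, #5 → r3=(-3)-5=-8
LDR r3, [r0] → r3=M[4]=-6
SUB r6, r6, r3 → r6=9-(-6)=15
ADD r0, r0, #4 → r0=4+4=8
SUB r2, r2, #1 → r2=6-1=5
CMP r2, #2  (cmp 5,2)
BGT L2: taken
SUB r3, r3, #5 → r3=(-6)-5=-11
LDR r3, [r0] → r3=M[8]=-1
SUB r6, r6, r3 → r6=15-(-1)=16
ADD r0, r0, #4 → r0=8+4=12
SUB r2, r2, #1 → r2=5-1=4
CMP r2, #2  (cmp 4,2)
BGT L2: taken
SUB r3, r3, #5 → r3=(-1)-5=-6
LDR r3, [r0] → r3=M[12]=5
SUB r6, r6, r3 → r6=16-5=11
ADD r0, r0, #4 → r0=12+4=16
SUB r2, r2, #1 → r2=4-1=3
CMP r2, #2  (cmp 3,2)
BGT L2: taken
SUB r3, r3, #5 → r3=5-5=0
LDR r3, [r0] → r3=M[16]=6
SUB r6, r6, r3 → r6=11-6=5
ADD r0, r0, #4 → r0=16+4=20
SUB r2, r2, #1 → r2=3-1=2
CMP r2, #2  (cmp 2,2)
BGT L2: not taken
STR r3, [4] → M[4]=6
halt.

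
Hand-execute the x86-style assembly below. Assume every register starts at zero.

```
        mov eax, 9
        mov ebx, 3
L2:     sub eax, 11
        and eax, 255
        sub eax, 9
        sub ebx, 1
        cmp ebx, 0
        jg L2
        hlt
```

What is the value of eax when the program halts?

205

mov eax, 9 → eax=9
mov ebx, 3 → ebx=3
sub eax, 11 → eax=9-11=-2
and eax, 255 → eax=(-2)&255=254
sub eax, 9 → eax=254-9=245
sub ebx, 1 → ebx=3-1=2
cmp ebx, 0  (cmp 2,0)
jg L2: taken
sub eax, 11 → eax=245-11=234
and eax, 255 → eax=234&255=234
sub eax, 9 → eax=234-9=225
sub ebx, 1 → ebx=2-1=1
cmp ebx, 0  (cmp 1,0)
jg L2: taken
sub eax, 11 → eax=225-11=214
and eax, 255 → eax=214&255=214
sub eax, 9 → eax=214-9=205
sub ebx, 1 → ebx=1-1=0
cmp ebx, 0  (cmp 0,0)
jg L2: not taken
halt.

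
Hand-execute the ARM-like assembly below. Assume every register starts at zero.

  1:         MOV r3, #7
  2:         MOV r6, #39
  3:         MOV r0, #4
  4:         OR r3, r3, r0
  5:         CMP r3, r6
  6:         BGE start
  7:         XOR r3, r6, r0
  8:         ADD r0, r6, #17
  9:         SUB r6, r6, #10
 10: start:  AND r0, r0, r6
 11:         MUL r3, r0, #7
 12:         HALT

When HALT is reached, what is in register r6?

r3=7
r6=39
r0=4
r3=7|4=7
CMP r3, r6  (cmp 7,39)
BGE start: not taken
r3=39^4=35
r0=39+17=56
r6=39-10=29
r0=56&29=24
r3=24*7=168
halt.

29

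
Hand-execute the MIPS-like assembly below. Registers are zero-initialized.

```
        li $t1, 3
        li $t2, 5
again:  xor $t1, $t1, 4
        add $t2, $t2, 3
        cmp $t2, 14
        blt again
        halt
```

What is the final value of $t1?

7

after li $t1, 3: $t1=3
after li $t2, 5: $t2=5
after xor $t1, $t1, 4: $t1=3^4=7
after add $t2, $t2, 3: $t2=5+3=8
cmp $t2, 14  (cmp 8,14)
blt again: taken
after xor $t1, $t1, 4: $t1=7^4=3
after add $t2, $t2, 3: $t2=8+3=11
cmp $t2, 14  (cmp 11,14)
blt again: taken
after xor $t1, $t1, 4: $t1=3^4=7
after add $t2, $t2, 3: $t2=11+3=14
cmp $t2, 14  (cmp 14,14)
blt again: not taken
halt.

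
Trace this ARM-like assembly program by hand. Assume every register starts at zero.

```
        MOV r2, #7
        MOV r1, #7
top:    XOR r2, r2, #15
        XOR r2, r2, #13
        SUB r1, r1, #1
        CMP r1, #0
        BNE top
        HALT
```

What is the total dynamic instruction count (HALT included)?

38

MOV r2, #7 → r2=7
MOV r1, #7 → r1=7
XOR r2, r2, #15 → r2=7^15=8
XOR r2, r2, #13 → r2=8^13=5
SUB r1, r1, #1 → r1=7-1=6
CMP r1, #0  (cmp 6,0)
BNE top: taken
XOR r2, r2, #15 → r2=5^15=10
XOR r2, r2, #13 → r2=10^13=7
SUB r1, r1, #1 → r1=6-1=5
CMP r1, #0  (cmp 5,0)
BNE top: taken
XOR r2, r2, #15 → r2=7^15=8
XOR r2, r2, #13 → r2=8^13=5
SUB r1, r1, #1 → r1=5-1=4
CMP r1, #0  (cmp 4,0)
BNE top: taken
XOR r2, r2, #15 → r2=5^15=10
XOR r2, r2, #13 → r2=10^13=7
SUB r1, r1, #1 → r1=4-1=3
CMP r1, #0  (cmp 3,0)
BNE top: taken
XOR r2, r2, #15 → r2=7^15=8
XOR r2, r2, #13 → r2=8^13=5
SUB r1, r1, #1 → r1=3-1=2
CMP r1, #0  (cmp 2,0)
BNE top: taken
XOR r2, r2, #15 → r2=5^15=10
XOR r2, r2, #13 → r2=10^13=7
SUB r1, r1, #1 → r1=2-1=1
CMP r1, #0  (cmp 1,0)
BNE top: taken
XOR r2, r2, #15 → r2=7^15=8
XOR r2, r2, #13 → r2=8^13=5
SUB r1, r1, #1 → r1=1-1=0
CMP r1, #0  (cmp 0,0)
BNE top: not taken
halt.
Total executed instructions: 38.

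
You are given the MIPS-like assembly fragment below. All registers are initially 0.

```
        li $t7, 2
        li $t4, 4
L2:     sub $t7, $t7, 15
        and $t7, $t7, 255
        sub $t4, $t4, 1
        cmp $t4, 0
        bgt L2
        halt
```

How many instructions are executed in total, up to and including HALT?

23

after li $t7, 2: $t7=2
after li $t4, 4: $t4=4
after sub $t7, $t7, 15: $t7=2-15=-13
after and $t7, $t7, 255: $t7=(-13)&255=243
after sub $t4, $t4, 1: $t4=4-1=3
cmp $t4, 0  (cmp 3,0)
bgt L2: taken
after sub $t7, $t7, 15: $t7=243-15=228
after and $t7, $t7, 255: $t7=228&255=228
after sub $t4, $t4, 1: $t4=3-1=2
cmp $t4, 0  (cmp 2,0)
bgt L2: taken
after sub $t7, $t7, 15: $t7=228-15=213
after and $t7, $t7, 255: $t7=213&255=213
after sub $t4, $t4, 1: $t4=2-1=1
cmp $t4, 0  (cmp 1,0)
bgt L2: taken
after sub $t7, $t7, 15: $t7=213-15=198
after and $t7, $t7, 255: $t7=198&255=198
after sub $t4, $t4, 1: $t4=1-1=0
cmp $t4, 0  (cmp 0,0)
bgt L2: not taken
halt.
Total executed instructions: 23.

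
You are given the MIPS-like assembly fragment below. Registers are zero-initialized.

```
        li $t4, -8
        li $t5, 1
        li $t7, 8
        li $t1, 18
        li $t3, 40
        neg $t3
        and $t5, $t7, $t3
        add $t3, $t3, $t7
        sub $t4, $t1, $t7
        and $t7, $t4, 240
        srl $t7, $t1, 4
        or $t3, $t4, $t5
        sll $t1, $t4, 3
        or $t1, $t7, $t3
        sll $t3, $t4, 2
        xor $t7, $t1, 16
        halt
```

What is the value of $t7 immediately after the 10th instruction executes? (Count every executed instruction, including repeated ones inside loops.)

0

$t4=-8
$t5=1
$t7=8
$t1=18
$t3=40
$t3=-(40)=-40
$t5=8&(-40)=8
$t3=(-40)+8=-32
$t4=18-8=10
$t7=10&240=0
After step 10: $t7 = 0.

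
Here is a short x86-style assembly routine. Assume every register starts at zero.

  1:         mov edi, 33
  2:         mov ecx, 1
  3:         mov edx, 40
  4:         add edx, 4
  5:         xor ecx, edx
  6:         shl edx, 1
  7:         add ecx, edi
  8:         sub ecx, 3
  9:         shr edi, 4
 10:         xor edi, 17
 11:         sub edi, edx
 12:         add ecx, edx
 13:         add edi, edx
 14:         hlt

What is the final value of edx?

after mov edi, 33: edi=33
after mov ecx, 1: ecx=1
after mov edx, 40: edx=40
after add edx, 4: edx=40+4=44
after xor ecx, edx: ecx=1^44=45
after shl edx, 1: edx=44<<1=88
after add ecx, edi: ecx=45+33=78
after sub ecx, 3: ecx=78-3=75
after shr edi, 4: edi=33>>4=2
after xor edi, 17: edi=2^17=19
after sub edi, edx: edi=19-88=-69
after add ecx, edx: ecx=75+88=163
after add edi, edx: edi=(-69)+88=19
halt.

88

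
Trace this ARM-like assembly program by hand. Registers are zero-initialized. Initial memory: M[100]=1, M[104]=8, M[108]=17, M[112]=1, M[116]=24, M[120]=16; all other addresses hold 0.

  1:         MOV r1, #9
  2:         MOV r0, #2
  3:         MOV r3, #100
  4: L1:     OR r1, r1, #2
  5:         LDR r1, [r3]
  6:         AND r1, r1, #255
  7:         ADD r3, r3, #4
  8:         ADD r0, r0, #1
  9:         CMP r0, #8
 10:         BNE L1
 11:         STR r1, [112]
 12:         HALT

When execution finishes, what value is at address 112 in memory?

MOV r1, #9 → r1=9
MOV r0, #2 → r0=2
MOV r3, #100 → r3=100
OR r1, r1, #2 → r1=9|2=11
LDR r1, [r3] → r1=M[100]=1
AND r1, r1, #255 → r1=1&255=1
ADD r3, r3, #4 → r3=100+4=104
ADD r0, r0, #1 → r0=2+1=3
CMP r0, #8  (cmp 3,8)
BNE L1: taken
OR r1, r1, #2 → r1=1|2=3
LDR r1, [r3] → r1=M[104]=8
AND r1, r1, #255 → r1=8&255=8
ADD r3, r3, #4 → r3=104+4=108
ADD r0, r0, #1 → r0=3+1=4
CMP r0, #8  (cmp 4,8)
BNE L1: taken
OR r1, r1, #2 → r1=8|2=10
LDR r1, [r3] → r1=M[108]=17
AND r1, r1, #255 → r1=17&255=17
ADD r3, r3, #4 → r3=108+4=112
ADD r0, r0, #1 → r0=4+1=5
CMP r0, #8  (cmp 5,8)
BNE L1: taken
OR r1, r1, #2 → r1=17|2=19
LDR r1, [r3] → r1=M[112]=1
AND r1, r1, #255 → r1=1&255=1
ADD r3, r3, #4 → r3=112+4=116
ADD r0, r0, #1 → r0=5+1=6
CMP r0, #8  (cmp 6,8)
BNE L1: taken
OR r1, r1, #2 → r1=1|2=3
LDR r1, [r3] → r1=M[116]=24
AND r1, r1, #255 → r1=24&255=24
ADD r3, r3, #4 → r3=116+4=120
ADD r0, r0, #1 → r0=6+1=7
CMP r0, #8  (cmp 7,8)
BNE L1: taken
OR r1, r1, #2 → r1=24|2=26
LDR r1, [r3] → r1=M[120]=16
AND r1, r1, #255 → r1=16&255=16
ADD r3, r3, #4 → r3=120+4=124
ADD r0, r0, #1 → r0=7+1=8
CMP r0, #8  (cmp 8,8)
BNE L1: not taken
STR r1, [112] → M[112]=16
halt.

16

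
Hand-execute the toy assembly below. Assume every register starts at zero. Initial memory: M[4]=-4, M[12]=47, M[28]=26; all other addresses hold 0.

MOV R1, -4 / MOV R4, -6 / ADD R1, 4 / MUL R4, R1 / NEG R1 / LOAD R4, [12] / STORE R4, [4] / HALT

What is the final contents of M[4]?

47

after MOV R1, -4: R1=-4
after MOV R4, -6: R4=-6
after ADD R1, 4: R1=(-4)+4=0
after MUL R4, R1: R4=(-6)*0=0
after NEG R1: R1=-(0)=0
after LOAD R4, [12]: R4=M[12]=47
STORE R4, [4] → M[4]=47
halt.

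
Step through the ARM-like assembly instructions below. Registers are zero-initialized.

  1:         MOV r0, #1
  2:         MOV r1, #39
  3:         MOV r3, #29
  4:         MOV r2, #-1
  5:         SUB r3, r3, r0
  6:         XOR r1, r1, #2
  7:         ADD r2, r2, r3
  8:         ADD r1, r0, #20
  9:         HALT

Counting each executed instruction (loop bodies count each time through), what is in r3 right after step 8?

28

after MOV r0, #1: r0=1
after MOV r1, #39: r1=39
after MOV r3, #29: r3=29
after MOV r2, #-1: r2=-1
after SUB r3, r3, r0: r3=29-1=28
after XOR r1, r1, #2: r1=39^2=37
after ADD r2, r2, r3: r2=(-1)+28=27
after ADD r1, r0, #20: r1=1+20=21
After step 8: r3 = 28.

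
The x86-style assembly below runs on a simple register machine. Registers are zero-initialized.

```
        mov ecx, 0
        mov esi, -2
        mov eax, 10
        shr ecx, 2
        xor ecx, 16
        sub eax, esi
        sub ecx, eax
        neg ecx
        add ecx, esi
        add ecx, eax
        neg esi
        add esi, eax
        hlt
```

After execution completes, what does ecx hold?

6

mov ecx, 0 → ecx=0
mov esi, -2 → esi=-2
mov eax, 10 → eax=10
shr ecx, 2 → ecx=0>>2=0
xor ecx, 16 → ecx=0^16=16
sub eax, esi → eax=10-(-2)=12
sub ecx, eax → ecx=16-12=4
neg ecx → ecx=-(4)=-4
add ecx, esi → ecx=(-4)+(-2)=-6
add ecx, eax → ecx=(-6)+12=6
neg esi → esi=-(-2)=2
add esi, eax → esi=2+12=14
halt.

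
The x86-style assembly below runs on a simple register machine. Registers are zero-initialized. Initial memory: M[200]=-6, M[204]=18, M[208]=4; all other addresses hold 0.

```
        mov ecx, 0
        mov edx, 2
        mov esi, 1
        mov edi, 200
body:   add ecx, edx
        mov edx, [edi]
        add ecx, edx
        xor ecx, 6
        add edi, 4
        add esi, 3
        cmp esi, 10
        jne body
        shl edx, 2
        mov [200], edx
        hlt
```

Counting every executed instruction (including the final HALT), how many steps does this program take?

31

ecx=0
edx=2
esi=1
edi=200
ecx=0+2=2
edx=M[200]=-6
ecx=2+(-6)=-4
ecx=(-4)^6=-6
edi=200+4=204
esi=1+3=4
cmp esi, 10  (cmp 4,10)
jne body: taken
ecx=(-6)+(-6)=-12
edx=M[204]=18
ecx=(-12)+18=6
ecx=6^6=0
edi=204+4=208
esi=4+3=7
cmp esi, 10  (cmp 7,10)
jne body: taken
ecx=0+18=18
edx=M[208]=4
ecx=18+4=22
ecx=22^6=16
edi=208+4=212
esi=7+3=10
cmp esi, 10  (cmp 10,10)
jne body: not taken
edx=4<<2=16
mov [200], edx → M[200]=16
halt.
Total executed instructions: 31.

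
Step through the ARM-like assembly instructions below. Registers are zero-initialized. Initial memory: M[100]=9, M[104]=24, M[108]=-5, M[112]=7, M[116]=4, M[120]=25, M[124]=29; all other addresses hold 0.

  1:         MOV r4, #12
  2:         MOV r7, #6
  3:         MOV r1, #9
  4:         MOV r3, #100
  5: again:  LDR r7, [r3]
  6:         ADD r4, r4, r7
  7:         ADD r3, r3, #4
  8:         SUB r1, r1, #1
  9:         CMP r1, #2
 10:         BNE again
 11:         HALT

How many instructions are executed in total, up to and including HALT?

r4=12
r7=6
r1=9
r3=100
r7=M[100]=9
r4=12+9=21
r3=100+4=104
r1=9-1=8
CMP r1, #2  (cmp 8,2)
BNE again: taken
r7=M[104]=24
r4=21+24=45
r3=104+4=108
r1=8-1=7
CMP r1, #2  (cmp 7,2)
BNE again: taken
r7=M[108]=-5
r4=45+(-5)=40
r3=108+4=112
r1=7-1=6
CMP r1, #2  (cmp 6,2)
BNE again: taken
r7=M[112]=7
r4=40+7=47
r3=112+4=116
r1=6-1=5
CMP r1, #2  (cmp 5,2)
BNE again: taken
r7=M[116]=4
r4=47+4=51
r3=116+4=120
r1=5-1=4
CMP r1, #2  (cmp 4,2)
BNE again: taken
r7=M[120]=25
r4=51+25=76
r3=120+4=124
r1=4-1=3
CMP r1, #2  (cmp 3,2)
BNE again: taken
r7=M[124]=29
r4=76+29=105
r3=124+4=128
r1=3-1=2
CMP r1, #2  (cmp 2,2)
BNE again: not taken
halt.
Total executed instructions: 47.

47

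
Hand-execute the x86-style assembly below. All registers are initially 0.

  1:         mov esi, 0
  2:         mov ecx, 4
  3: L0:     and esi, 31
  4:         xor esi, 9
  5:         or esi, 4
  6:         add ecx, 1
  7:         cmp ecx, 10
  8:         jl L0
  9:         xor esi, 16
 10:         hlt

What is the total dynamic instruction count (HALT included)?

40

after mov esi, 0: esi=0
after mov ecx, 4: ecx=4
after and esi, 31: esi=0&31=0
after xor esi, 9: esi=0^9=9
after or esi, 4: esi=9|4=13
after add ecx, 1: ecx=4+1=5
cmp ecx, 10  (cmp 5,10)
jl L0: taken
after and esi, 31: esi=13&31=13
after xor esi, 9: esi=13^9=4
after or esi, 4: esi=4|4=4
after add ecx, 1: ecx=5+1=6
cmp ecx, 10  (cmp 6,10)
jl L0: taken
after and esi, 31: esi=4&31=4
after xor esi, 9: esi=4^9=13
after or esi, 4: esi=13|4=13
after add ecx, 1: ecx=6+1=7
cmp ecx, 10  (cmp 7,10)
jl L0: taken
after and esi, 31: esi=13&31=13
after xor esi, 9: esi=13^9=4
after or esi, 4: esi=4|4=4
after add ecx, 1: ecx=7+1=8
cmp ecx, 10  (cmp 8,10)
jl L0: taken
after and esi, 31: esi=4&31=4
after xor esi, 9: esi=4^9=13
after or esi, 4: esi=13|4=13
after add ecx, 1: ecx=8+1=9
cmp ecx, 10  (cmp 9,10)
jl L0: taken
after and esi, 31: esi=13&31=13
after xor esi, 9: esi=13^9=4
after or esi, 4: esi=4|4=4
after add ecx, 1: ecx=9+1=10
cmp ecx, 10  (cmp 10,10)
jl L0: not taken
after xor esi, 16: esi=4^16=20
halt.
Total executed instructions: 40.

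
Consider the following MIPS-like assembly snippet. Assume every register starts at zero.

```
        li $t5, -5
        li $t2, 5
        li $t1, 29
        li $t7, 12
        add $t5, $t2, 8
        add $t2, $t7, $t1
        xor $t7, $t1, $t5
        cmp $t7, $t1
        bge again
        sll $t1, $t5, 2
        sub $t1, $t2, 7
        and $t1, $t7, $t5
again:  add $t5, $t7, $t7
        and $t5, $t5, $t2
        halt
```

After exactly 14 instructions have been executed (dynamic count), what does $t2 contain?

after li $t5, -5: $t5=-5
after li $t2, 5: $t2=5
after li $t1, 29: $t1=29
after li $t7, 12: $t7=12
after add $t5, $t2, 8: $t5=5+8=13
after add $t2, $t7, $t1: $t2=12+29=41
after xor $t7, $t1, $t5: $t7=29^13=16
cmp $t7, $t1  (cmp 16,29)
bge again: not taken
after sll $t1, $t5, 2: $t1=13<<2=52
after sub $t1, $t2, 7: $t1=41-7=34
after and $t1, $t7, $t5: $t1=16&13=0
after add $t5, $t7, $t7: $t5=16+16=32
after and $t5, $t5, $t2: $t5=32&41=32
After step 14: $t2 = 41.

41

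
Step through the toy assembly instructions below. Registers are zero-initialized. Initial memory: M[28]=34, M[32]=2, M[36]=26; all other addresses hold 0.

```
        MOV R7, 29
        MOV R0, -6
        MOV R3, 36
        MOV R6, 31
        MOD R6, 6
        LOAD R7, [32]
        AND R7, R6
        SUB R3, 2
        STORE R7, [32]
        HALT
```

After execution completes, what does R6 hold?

MOV R7, 29 → R7=29
MOV R0, -6 → R0=-6
MOV R3, 36 → R3=36
MOV R6, 31 → R6=31
MOD R6, 6 → R6=31%6=1
LOAD R7, [32] → R7=M[32]=2
AND R7, R6 → R7=2&1=0
SUB R3, 2 → R3=36-2=34
STORE R7, [32] → M[32]=0
halt.

1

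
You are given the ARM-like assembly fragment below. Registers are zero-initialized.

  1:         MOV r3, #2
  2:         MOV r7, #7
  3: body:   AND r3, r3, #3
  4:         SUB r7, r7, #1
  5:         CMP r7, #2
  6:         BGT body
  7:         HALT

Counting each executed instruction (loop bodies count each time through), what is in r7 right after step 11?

5

r3=2
r7=7
r3=2&3=2
r7=7-1=6
CMP r7, #2  (cmp 6,2)
BGT body: taken
r3=2&3=2
r7=6-1=5
CMP r7, #2  (cmp 5,2)
BGT body: taken
r3=2&3=2
After step 11: r7 = 5.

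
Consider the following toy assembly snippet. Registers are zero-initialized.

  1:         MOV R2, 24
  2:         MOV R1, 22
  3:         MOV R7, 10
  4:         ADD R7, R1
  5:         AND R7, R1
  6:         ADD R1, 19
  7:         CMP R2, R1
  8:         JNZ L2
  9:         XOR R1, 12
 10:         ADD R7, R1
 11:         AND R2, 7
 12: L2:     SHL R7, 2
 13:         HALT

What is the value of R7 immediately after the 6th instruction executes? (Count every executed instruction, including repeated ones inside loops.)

after MOV R2, 24: R2=24
after MOV R1, 22: R1=22
after MOV R7, 10: R7=10
after ADD R7, R1: R7=10+22=32
after AND R7, R1: R7=32&22=0
after ADD R1, 19: R1=22+19=41
After step 6: R7 = 0.

0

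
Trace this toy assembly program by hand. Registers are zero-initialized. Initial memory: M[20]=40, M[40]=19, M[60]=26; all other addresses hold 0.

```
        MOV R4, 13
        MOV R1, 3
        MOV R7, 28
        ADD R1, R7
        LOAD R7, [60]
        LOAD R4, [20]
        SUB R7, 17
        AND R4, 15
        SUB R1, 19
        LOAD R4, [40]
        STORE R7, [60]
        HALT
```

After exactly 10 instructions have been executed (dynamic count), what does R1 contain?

after MOV R4, 13: R4=13
after MOV R1, 3: R1=3
after MOV R7, 28: R7=28
after ADD R1, R7: R1=3+28=31
after LOAD R7, [60]: R7=M[60]=26
after LOAD R4, [20]: R4=M[20]=40
after SUB R7, 17: R7=26-17=9
after AND R4, 15: R4=40&15=8
after SUB R1, 19: R1=31-19=12
after LOAD R4, [40]: R4=M[40]=19
After step 10: R1 = 12.

12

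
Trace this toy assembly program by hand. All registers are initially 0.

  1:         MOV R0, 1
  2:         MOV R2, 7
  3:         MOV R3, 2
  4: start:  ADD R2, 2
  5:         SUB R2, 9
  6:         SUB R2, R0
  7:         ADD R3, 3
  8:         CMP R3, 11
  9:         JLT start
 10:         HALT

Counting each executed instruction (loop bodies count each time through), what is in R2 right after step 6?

-1

R0=1
R2=7
R3=2
R2=7+2=9
R2=9-9=0
R2=0-1=-1
After step 6: R2 = -1.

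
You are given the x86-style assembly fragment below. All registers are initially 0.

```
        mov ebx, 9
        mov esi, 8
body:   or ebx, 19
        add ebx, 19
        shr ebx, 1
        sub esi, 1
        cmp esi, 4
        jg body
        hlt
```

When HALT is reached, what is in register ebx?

21

mov ebx, 9 → ebx=9
mov esi, 8 → esi=8
or ebx, 19 → ebx=9|19=27
add ebx, 19 → ebx=27+19=46
shr ebx, 1 → ebx=46>>1=23
sub esi, 1 → esi=8-1=7
cmp esi, 4  (cmp 7,4)
jg body: taken
or ebx, 19 → ebx=23|19=23
add ebx, 19 → ebx=23+19=42
shr ebx, 1 → ebx=42>>1=21
sub esi, 1 → esi=7-1=6
cmp esi, 4  (cmp 6,4)
jg body: taken
or ebx, 19 → ebx=21|19=23
add ebx, 19 → ebx=23+19=42
shr ebx, 1 → ebx=42>>1=21
sub esi, 1 → esi=6-1=5
cmp esi, 4  (cmp 5,4)
jg body: taken
or ebx, 19 → ebx=21|19=23
add ebx, 19 → ebx=23+19=42
shr ebx, 1 → ebx=42>>1=21
sub esi, 1 → esi=5-1=4
cmp esi, 4  (cmp 4,4)
jg body: not taken
halt.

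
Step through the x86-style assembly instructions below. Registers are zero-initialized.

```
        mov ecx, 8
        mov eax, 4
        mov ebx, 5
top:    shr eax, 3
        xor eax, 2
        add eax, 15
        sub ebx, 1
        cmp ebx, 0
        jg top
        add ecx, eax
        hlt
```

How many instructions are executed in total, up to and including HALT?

35

after mov ecx, 8: ecx=8
after mov eax, 4: eax=4
after mov ebx, 5: ebx=5
after shr eax, 3: eax=4>>3=0
after xor eax, 2: eax=0^2=2
after add eax, 15: eax=2+15=17
after sub ebx, 1: ebx=5-1=4
cmp ebx, 0  (cmp 4,0)
jg top: taken
after shr eax, 3: eax=17>>3=2
after xor eax, 2: eax=2^2=0
after add eax, 15: eax=0+15=15
after sub ebx, 1: ebx=4-1=3
cmp ebx, 0  (cmp 3,0)
jg top: taken
after shr eax, 3: eax=15>>3=1
after xor eax, 2: eax=1^2=3
after add eax, 15: eax=3+15=18
after sub ebx, 1: ebx=3-1=2
cmp ebx, 0  (cmp 2,0)
jg top: taken
after shr eax, 3: eax=18>>3=2
after xor eax, 2: eax=2^2=0
after add eax, 15: eax=0+15=15
after sub ebx, 1: ebx=2-1=1
cmp ebx, 0  (cmp 1,0)
jg top: taken
after shr eax, 3: eax=15>>3=1
after xor eax, 2: eax=1^2=3
after add eax, 15: eax=3+15=18
after sub ebx, 1: ebx=1-1=0
cmp ebx, 0  (cmp 0,0)
jg top: not taken
after add ecx, eax: ecx=8+18=26
halt.
Total executed instructions: 35.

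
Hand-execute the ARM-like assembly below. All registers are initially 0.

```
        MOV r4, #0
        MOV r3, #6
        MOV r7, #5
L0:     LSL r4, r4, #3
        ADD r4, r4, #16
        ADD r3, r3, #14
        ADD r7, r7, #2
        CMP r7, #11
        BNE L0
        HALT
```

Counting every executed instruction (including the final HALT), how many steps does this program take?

22

MOV r4, #0 → r4=0
MOV r3, #6 → r3=6
MOV r7, #5 → r7=5
LSL r4, r4, #3 → r4=0<<3=0
ADD r4, r4, #16 → r4=0+16=16
ADD r3, r3, #14 → r3=6+14=20
ADD r7, r7, #2 → r7=5+2=7
CMP r7, #11  (cmp 7,11)
BNE L0: taken
LSL r4, r4, #3 → r4=16<<3=128
ADD r4, r4, #16 → r4=128+16=144
ADD r3, r3, #14 → r3=20+14=34
ADD r7, r7, #2 → r7=7+2=9
CMP r7, #11  (cmp 9,11)
BNE L0: taken
LSL r4, r4, #3 → r4=144<<3=1152
ADD r4, r4, #16 → r4=1152+16=1168
ADD r3, r3, #14 → r3=34+14=48
ADD r7, r7, #2 → r7=9+2=11
CMP r7, #11  (cmp 11,11)
BNE L0: not taken
halt.
Total executed instructions: 22.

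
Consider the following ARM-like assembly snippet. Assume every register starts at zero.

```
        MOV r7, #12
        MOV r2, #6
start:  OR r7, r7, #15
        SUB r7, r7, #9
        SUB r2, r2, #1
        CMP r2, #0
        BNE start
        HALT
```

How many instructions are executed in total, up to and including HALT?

33

r7=12
r2=6
r7=12|15=15
r7=15-9=6
r2=6-1=5
CMP r2, #0  (cmp 5,0)
BNE start: taken
r7=6|15=15
r7=15-9=6
r2=5-1=4
CMP r2, #0  (cmp 4,0)
BNE start: taken
r7=6|15=15
r7=15-9=6
r2=4-1=3
CMP r2, #0  (cmp 3,0)
BNE start: taken
r7=6|15=15
r7=15-9=6
r2=3-1=2
CMP r2, #0  (cmp 2,0)
BNE start: taken
r7=6|15=15
r7=15-9=6
r2=2-1=1
CMP r2, #0  (cmp 1,0)
BNE start: taken
r7=6|15=15
r7=15-9=6
r2=1-1=0
CMP r2, #0  (cmp 0,0)
BNE start: not taken
halt.
Total executed instructions: 33.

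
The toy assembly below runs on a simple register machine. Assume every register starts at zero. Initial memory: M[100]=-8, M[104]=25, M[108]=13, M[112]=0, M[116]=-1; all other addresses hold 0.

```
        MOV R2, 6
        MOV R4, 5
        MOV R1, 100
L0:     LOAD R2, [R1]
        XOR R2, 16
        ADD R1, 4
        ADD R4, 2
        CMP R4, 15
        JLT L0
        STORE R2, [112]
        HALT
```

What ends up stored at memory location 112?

-17

MOV R2, 6 → R2=6
MOV R4, 5 → R4=5
MOV R1, 100 → R1=100
LOAD R2, [R1] → R2=M[100]=-8
XOR R2, 16 → R2=(-8)^16=-24
ADD R1, 4 → R1=100+4=104
ADD R4, 2 → R4=5+2=7
CMP R4, 15  (cmp 7,15)
JLT L0: taken
LOAD R2, [R1] → R2=M[104]=25
XOR R2, 16 → R2=25^16=9
ADD R1, 4 → R1=104+4=108
ADD R4, 2 → R4=7+2=9
CMP R4, 15  (cmp 9,15)
JLT L0: taken
LOAD R2, [R1] → R2=M[108]=13
XOR R2, 16 → R2=13^16=29
ADD R1, 4 → R1=108+4=112
ADD R4, 2 → R4=9+2=11
CMP R4, 15  (cmp 11,15)
JLT L0: taken
LOAD R2, [R1] → R2=M[112]=0
XOR R2, 16 → R2=0^16=16
ADD R1, 4 → R1=112+4=116
ADD R4, 2 → R4=11+2=13
CMP R4, 15  (cmp 13,15)
JLT L0: taken
LOAD R2, [R1] → R2=M[116]=-1
XOR R2, 16 → R2=(-1)^16=-17
ADD R1, 4 → R1=116+4=120
ADD R4, 2 → R4=13+2=15
CMP R4, 15  (cmp 15,15)
JLT L0: not taken
STORE R2, [112] → M[112]=-17
halt.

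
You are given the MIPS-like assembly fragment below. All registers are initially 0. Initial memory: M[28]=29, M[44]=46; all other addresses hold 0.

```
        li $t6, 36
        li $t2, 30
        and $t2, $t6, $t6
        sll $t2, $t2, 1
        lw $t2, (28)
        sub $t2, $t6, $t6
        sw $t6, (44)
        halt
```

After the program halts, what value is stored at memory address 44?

36

li $t6, 36 → $t6=36
li $t2, 30 → $t2=30
and $t2, $t6, $t6 → $t2=36&36=36
sll $t2, $t2, 1 → $t2=36<<1=72
lw $t2, (28) → $t2=M[28]=29
sub $t2, $t6, $t6 → $t2=36-36=0
sw $t6, (44) → M[44]=36
halt.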